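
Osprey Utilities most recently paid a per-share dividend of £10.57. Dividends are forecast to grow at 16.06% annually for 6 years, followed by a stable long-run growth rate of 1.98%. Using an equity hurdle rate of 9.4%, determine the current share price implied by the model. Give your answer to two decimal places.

Two-stage DDM. Project D₁…D_6 at 0.1606, terminal growth 0.0198, discount at r = 0.094.
D_1 = 12.2675
D_2 = 14.2377
D_3 = 16.5243
D_4 = 19.1781
D_5 = 22.2581
D_6 = 25.8327
Terminal value at t=6: TV = D_7/(r−g) = 26.3442/(0.094−0.0198) = 355.0434
P₀ = 12.2675/(1+0.094)^1 + 14.2377/(1+0.094)^2 + 16.5243/(1+0.094)^3 + 19.1781/(1+0.094)^4 + 22.2581/(1+0.094)^5 + 25.8327/(1+0.094)^6 + 355.0434/(1+0.094)^6 = 285.4894

£285.49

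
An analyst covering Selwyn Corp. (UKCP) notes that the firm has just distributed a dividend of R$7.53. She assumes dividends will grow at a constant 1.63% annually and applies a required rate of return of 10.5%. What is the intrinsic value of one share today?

R$86.28

Gordon growth model: P₀ = D₁/(r − g). D₁ = 7.53 × (1 + 0.0163) = 7.6527.
P₀ = 7.6527 / (0.105 − 0.0163) = 7.6527 / 0.0887 = 86.2767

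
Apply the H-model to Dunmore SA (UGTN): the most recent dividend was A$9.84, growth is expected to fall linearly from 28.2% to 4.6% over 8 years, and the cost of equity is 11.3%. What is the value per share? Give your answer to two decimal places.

A$292.26

H-model: P₀ = D₀[(1+g_L) + H(g_S−g_L)]/(r−g_L), with H = 8/2 = 4.
P₀ = 9.84 × [(1+0.046) + 4×(0.282−0.046)] / (0.113−0.046)
   = 9.84 × 1.9900 / 0.067 = 292.2627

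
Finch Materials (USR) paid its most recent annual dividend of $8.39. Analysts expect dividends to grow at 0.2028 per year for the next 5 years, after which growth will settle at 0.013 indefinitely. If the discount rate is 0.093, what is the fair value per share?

$227.87

Two-stage DDM. Project D₁…D_5 at 0.2028, terminal growth 0.013, discount at r = 0.093.
D_1 = 10.0915
D_2 = 12.1380
D_3 = 14.5996
D_4 = 17.5604
D_5 = 21.1217
Terminal value at t=5: TV = D_6/(r−g) = 21.3963/(0.093−0.013) = 267.4536
P₀ = 10.0915/(1+0.093)^1 + 12.1380/(1+0.093)^2 + 14.5996/(1+0.093)^3 + 17.5604/(1+0.093)^4 + 21.1217/(1+0.093)^5 + 267.4536/(1+0.093)^5 = 227.8728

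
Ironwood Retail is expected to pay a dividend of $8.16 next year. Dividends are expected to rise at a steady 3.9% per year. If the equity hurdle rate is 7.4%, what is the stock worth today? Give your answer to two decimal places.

$233.14

Gordon growth model: P₀ = D₁/(r − g), with D₁ = 8.16 given directly.
P₀ = 8.1600 / (0.074 − 0.039) = 8.1600 / 0.035 = 233.1429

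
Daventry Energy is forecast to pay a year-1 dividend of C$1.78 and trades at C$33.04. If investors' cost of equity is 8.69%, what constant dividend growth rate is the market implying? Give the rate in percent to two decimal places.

3.30%

From P₀ = D₁/(r − g), the implied growth is g = r − D₁/P₀.
g = 0.0869 − 1.78/33.04 = 0.0869 − 0.05387 = 0.03303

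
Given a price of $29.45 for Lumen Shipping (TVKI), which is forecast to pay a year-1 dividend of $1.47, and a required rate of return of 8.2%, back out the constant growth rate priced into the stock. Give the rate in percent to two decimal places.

3.21%

From P₀ = D₁/(r − g), the implied growth is g = r − D₁/P₀.
g = 0.082 − 1.47/29.45 = 0.082 − 0.04992 = 0.03208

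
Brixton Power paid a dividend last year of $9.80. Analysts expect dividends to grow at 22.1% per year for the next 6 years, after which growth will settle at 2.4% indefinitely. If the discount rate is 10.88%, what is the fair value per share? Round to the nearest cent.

$294.53

Two-stage DDM. Project D₁…D_6 at 0.221, terminal growth 0.024, discount at r = 0.1088.
D_1 = 11.9658
D_2 = 14.6102
D_3 = 17.8391
D_4 = 21.7815
D_5 = 26.5953
D_6 = 32.4728
Terminal value at t=6: TV = D_7/(r−g) = 33.2522/(0.1088−0.024) = 392.1247
P₀ = 11.9658/(1+0.1088)^1 + 14.6102/(1+0.1088)^2 + 17.8391/(1+0.1088)^3 + 21.7815/(1+0.1088)^4 + 26.5953/(1+0.1088)^5 + 32.4728/(1+0.1088)^6 + 392.1247/(1+0.1088)^6 = 294.5258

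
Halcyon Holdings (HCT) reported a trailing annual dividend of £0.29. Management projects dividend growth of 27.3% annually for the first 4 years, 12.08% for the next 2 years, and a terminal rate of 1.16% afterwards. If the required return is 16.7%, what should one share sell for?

£4.69

Three-stage DDM. Project D₁…D_6; terminal Gordon value at t=6 with g = 0.0116; discount at r = 0.167.
D_1 = 0.3692
D_2 = 0.4700
D_3 = 0.5983
D_4 = 0.7616
D_5 = 0.8536
D_6 = 0.9567
TV_6 = 0.9678/(0.167−0.0116) = 6.2277
P₀ = Σ Dₜ/(1+r)ᵗ + TV_6/(1+r)^6 = 4.6870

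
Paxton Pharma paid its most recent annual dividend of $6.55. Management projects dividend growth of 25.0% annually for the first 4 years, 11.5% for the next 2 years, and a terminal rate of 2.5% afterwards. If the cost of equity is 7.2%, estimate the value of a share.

Three-stage DDM. Project D₁…D_6; terminal Gordon value at t=6 with g = 0.025; discount at r = 0.072.
D_1 = 8.1875
D_2 = 10.2344
D_3 = 12.7930
D_4 = 15.9912
D_5 = 17.8302
D_6 = 19.8807
TV_6 = 20.3777/(0.072−0.025) = 433.5679
P₀ = Σ Dₜ/(1+r)ᵗ + TV_6/(1+r)^6 = 350.4166

$350.42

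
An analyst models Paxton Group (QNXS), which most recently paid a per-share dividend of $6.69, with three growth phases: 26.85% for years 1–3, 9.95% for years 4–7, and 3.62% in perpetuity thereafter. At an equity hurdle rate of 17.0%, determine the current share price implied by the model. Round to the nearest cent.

$104.40

Three-stage DDM. Project D₁…D_7; terminal Gordon value at t=7 with g = 0.0362; discount at r = 0.17.
D_1 = 8.4863
D_2 = 10.7648
D_3 = 13.6552
D_4 = 15.0139
D_5 = 16.5078
D_6 = 18.1503
D_7 = 19.9562
TV_7 = 20.6786/(0.17−0.0362) = 154.5489
P₀ = Σ Dₜ/(1+r)ᵗ + TV_7/(1+r)^7 = 104.4045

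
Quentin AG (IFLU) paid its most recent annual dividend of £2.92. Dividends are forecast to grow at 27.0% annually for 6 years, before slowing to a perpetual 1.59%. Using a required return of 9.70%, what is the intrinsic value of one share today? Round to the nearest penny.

£118.24

Two-stage DDM. Project D₁…D_6 at 0.27, terminal growth 0.0159, discount at r = 0.097.
D_1 = 3.7084
D_2 = 4.7097
D_3 = 5.9813
D_4 = 7.5962
D_5 = 9.6472
D_6 = 12.2519
Terminal value at t=6: TV = D_7/(r−g) = 12.4468/(0.097−0.0159) = 153.4742
P₀ = 3.7084/(1+0.097)^1 + 4.7097/(1+0.097)^2 + 5.9813/(1+0.097)^3 + 7.5962/(1+0.097)^4 + 9.6472/(1+0.097)^5 + 12.2519/(1+0.097)^6 + 153.4742/(1+0.097)^6 = 118.2363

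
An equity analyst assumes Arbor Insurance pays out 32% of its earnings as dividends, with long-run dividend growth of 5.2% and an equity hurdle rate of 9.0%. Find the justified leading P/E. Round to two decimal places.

Justified leading P/E = b/(r−g) = 0.32/(0.09−0.052) = 8.4211

8.42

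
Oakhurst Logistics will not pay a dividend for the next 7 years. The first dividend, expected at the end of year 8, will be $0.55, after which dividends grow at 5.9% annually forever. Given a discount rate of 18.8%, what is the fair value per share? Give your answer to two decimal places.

$1.28

Deferred-dividend DDM. At t=7 the remaining stream is a growing perpetuity with first payment D_8 = 0.55.
V_7 = D_8/(r−g) = 0.55/(0.188−0.059) = 4.2636
P₀ = V_7/(1+r)^7 = 4.2636/(1+0.188)^7 = 1.2766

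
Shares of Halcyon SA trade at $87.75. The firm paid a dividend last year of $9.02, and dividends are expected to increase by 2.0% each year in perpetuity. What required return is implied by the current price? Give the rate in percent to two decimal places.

Rearranging the constant-growth DDM: r = D₁/P₀ + g.
D₁ = 9.02 × (1 + 0.02) = 9.2004.
r = 9.2004 / 87.75 + 0.02 = 0.10485 + 0.02 = 0.12485

12.48%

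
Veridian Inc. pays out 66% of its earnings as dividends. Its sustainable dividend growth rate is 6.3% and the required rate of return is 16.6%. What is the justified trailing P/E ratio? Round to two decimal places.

6.81

Justified trailing P/E = b(1+g)/(r−g) = 0.66×(1+0.063)/(0.166−0.063) = 6.8115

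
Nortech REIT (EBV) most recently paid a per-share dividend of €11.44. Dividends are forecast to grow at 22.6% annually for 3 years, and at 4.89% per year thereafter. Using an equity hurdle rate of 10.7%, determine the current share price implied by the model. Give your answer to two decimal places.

Two-stage DDM. Project D₁…D_3 at 0.226, terminal growth 0.0489, discount at r = 0.107.
D_1 = 14.0254
D_2 = 17.1952
D_3 = 21.0813
Terminal value at t=3: TV = D_4/(r−g) = 22.1122/(0.107−0.0489) = 380.5883
P₀ = 14.0254/(1+0.107)^1 + 17.1952/(1+0.107)^2 + 21.0813/(1+0.107)^3 + 380.5883/(1+0.107)^3 = 322.7931

€322.79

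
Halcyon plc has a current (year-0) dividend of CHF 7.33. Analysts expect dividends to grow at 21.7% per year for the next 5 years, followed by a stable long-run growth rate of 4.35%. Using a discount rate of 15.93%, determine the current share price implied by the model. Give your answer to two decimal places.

CHF 126.71

Two-stage DDM. Project D₁…D_5 at 0.217, terminal growth 0.0435, discount at r = 0.1593.
D_1 = 8.9206
D_2 = 10.8564
D_3 = 13.2122
D_4 = 16.0793
D_5 = 19.5685
Terminal value at t=5: TV = D_6/(r−g) = 20.4197/(0.1593−0.0435) = 176.3359
P₀ = 8.9206/(1+0.1593)^1 + 10.8564/(1+0.1593)^2 + 13.2122/(1+0.1593)^3 + 16.0793/(1+0.1593)^4 + 19.5685/(1+0.1593)^5 + 176.3359/(1+0.1593)^5 = 126.7089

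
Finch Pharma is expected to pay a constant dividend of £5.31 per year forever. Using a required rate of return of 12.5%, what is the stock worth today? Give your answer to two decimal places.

Zero-growth DDM (perpetuity): P₀ = D/r = 5.31 / 0.125 = 42.4800

£42.48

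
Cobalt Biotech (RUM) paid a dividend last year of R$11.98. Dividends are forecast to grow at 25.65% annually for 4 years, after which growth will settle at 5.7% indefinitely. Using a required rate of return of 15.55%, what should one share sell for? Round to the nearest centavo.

R$239.10

Two-stage DDM. Project D₁…D_4 at 0.2565, terminal growth 0.057, discount at r = 0.1555.
D_1 = 15.0529
D_2 = 18.9139
D_3 = 23.7654
D_4 = 29.8612
Terminal value at t=4: TV = D_5/(r−g) = 31.5633/(0.1555−0.057) = 320.4391
P₀ = 15.0529/(1+0.1555)^1 + 18.9139/(1+0.1555)^2 + 23.7654/(1+0.1555)^3 + 29.8612/(1+0.1555)^4 + 320.4391/(1+0.1555)^4 = 239.0962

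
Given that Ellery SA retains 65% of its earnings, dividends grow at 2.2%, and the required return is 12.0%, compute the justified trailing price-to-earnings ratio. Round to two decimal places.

3.65

Payout ratio b = 1 − 0.65 = 0.35.
Justified trailing P/E = b(1+g)/(r−g) = 0.35×(1+0.022)/(0.12−0.022) = 3.6500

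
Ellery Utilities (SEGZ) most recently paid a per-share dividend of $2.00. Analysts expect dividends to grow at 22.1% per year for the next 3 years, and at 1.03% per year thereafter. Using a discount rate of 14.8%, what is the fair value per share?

$24.45

Two-stage DDM. Project D₁…D_3 at 0.221, terminal growth 0.0103, discount at r = 0.148.
D_1 = 2.4420
D_2 = 2.9817
D_3 = 3.6406
Terminal value at t=3: TV = D_4/(r−g) = 3.6781/(0.148−0.0103) = 26.7112
P₀ = 2.4420/(1+0.148)^1 + 2.9817/(1+0.148)^2 + 3.6406/(1+0.148)^3 + 26.7112/(1+0.148)^3 = 24.4509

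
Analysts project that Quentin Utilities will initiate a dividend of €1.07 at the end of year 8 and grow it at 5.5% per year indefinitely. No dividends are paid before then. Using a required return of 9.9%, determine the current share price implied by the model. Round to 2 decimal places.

Deferred-dividend DDM. At t=7 the remaining stream is a growing perpetuity with first payment D_8 = 1.07.
V_7 = D_8/(r−g) = 1.07/(0.099−0.055) = 24.3182
P₀ = V_7/(1+r)^7 = 24.3182/(1+0.099)^7 = 12.5588

€12.56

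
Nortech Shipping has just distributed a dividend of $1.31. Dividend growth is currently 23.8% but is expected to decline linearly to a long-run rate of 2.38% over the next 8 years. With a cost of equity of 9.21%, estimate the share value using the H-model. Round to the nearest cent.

$36.07

H-model: P₀ = D₀[(1+g_L) + H(g_S−g_L)]/(r−g_L), with H = 8/2 = 4.
P₀ = 1.31 × [(1+0.0238) + 4×(0.238−0.0238)] / (0.0921−0.0238)
   = 1.31 × 1.8806 / 0.0683 = 36.0701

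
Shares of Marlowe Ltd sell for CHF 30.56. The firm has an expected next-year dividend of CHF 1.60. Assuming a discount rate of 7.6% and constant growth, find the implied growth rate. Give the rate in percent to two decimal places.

2.36%

From P₀ = D₁/(r − g), the implied growth is g = r − D₁/P₀.
g = 0.076 − 1.60/30.56 = 0.076 − 0.05236 = 0.02364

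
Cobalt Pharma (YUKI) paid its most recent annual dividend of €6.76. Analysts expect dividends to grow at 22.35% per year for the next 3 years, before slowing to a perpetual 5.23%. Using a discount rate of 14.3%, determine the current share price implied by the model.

€119.47

Two-stage DDM. Project D₁…D_3 at 0.2235, terminal growth 0.0523, discount at r = 0.143.
D_1 = 8.2709
D_2 = 10.1194
D_3 = 12.3811
Terminal value at t=3: TV = D_4/(r−g) = 13.0286/(0.143−0.0523) = 143.6451
P₀ = 8.2709/(1+0.143)^1 + 10.1194/(1+0.143)^2 + 12.3811/(1+0.143)^3 + 143.6451/(1+0.143)^3 = 119.4680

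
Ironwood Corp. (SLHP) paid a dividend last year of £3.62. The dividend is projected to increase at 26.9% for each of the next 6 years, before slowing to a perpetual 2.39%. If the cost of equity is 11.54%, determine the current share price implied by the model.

£122.80

Two-stage DDM. Project D₁…D_6 at 0.269, terminal growth 0.0239, discount at r = 0.1154.
D_1 = 4.5938
D_2 = 5.8295
D_3 = 7.3976
D_4 = 9.3876
D_5 = 11.9129
D_6 = 15.1174
Terminal value at t=6: TV = D_7/(r−g) = 15.4787/(0.1154−0.0239) = 169.1667
P₀ = 4.5938/(1+0.1154)^1 + 5.8295/(1+0.1154)^2 + 7.3976/(1+0.1154)^3 + 9.3876/(1+0.1154)^4 + 11.9129/(1+0.1154)^5 + 15.1174/(1+0.1154)^6 + 169.1667/(1+0.1154)^6 = 122.7986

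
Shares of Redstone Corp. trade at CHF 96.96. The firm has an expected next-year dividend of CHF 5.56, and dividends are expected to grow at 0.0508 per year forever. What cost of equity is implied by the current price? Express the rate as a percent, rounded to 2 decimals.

Rearranging the constant-growth DDM: r = D₁/P₀ + g.
r = 5.5600 / 96.96 + 0.0508 = 0.05734 + 0.0508 = 0.10814

10.81%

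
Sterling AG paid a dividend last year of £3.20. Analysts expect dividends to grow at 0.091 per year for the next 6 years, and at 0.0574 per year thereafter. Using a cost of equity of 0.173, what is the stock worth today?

£33.96

Two-stage DDM. Project D₁…D_6 at 0.091, terminal growth 0.0574, discount at r = 0.173.
D_1 = 3.4912
D_2 = 3.8089
D_3 = 4.1555
D_4 = 4.5337
D_5 = 4.9462
D_6 = 5.3963
Terminal value at t=6: TV = D_7/(r−g) = 5.7061/(0.173−0.0574) = 49.3605
P₀ = 3.4912/(1+0.173)^1 + 3.8089/(1+0.173)^2 + 4.1555/(1+0.173)^3 + 4.5337/(1+0.173)^4 + 4.9462/(1+0.173)^5 + 5.3963/(1+0.173)^6 + 49.3605/(1+0.173)^6 = 33.9622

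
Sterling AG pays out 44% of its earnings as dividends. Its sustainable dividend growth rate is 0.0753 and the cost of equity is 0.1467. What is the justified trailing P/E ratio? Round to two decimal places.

6.63

Justified trailing P/E = b(1+g)/(r−g) = 0.44×(1+0.0753)/(0.1467−0.0753) = 6.6265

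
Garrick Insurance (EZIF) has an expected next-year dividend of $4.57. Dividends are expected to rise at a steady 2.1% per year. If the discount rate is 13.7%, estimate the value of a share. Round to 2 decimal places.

$39.40

Gordon growth model: P₀ = D₁/(r − g), with D₁ = 4.57 given directly.
P₀ = 4.5700 / (0.137 − 0.021) = 4.5700 / 0.116 = 39.3966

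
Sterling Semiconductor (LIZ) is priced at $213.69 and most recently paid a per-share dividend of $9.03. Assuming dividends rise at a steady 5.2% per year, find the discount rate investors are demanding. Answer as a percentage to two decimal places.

Rearranging the constant-growth DDM: r = D₁/P₀ + g.
D₁ = 9.03 × (1 + 0.052) = 9.4996.
r = 9.4996 / 213.69 + 0.052 = 0.04445 + 0.052 = 0.09645

9.65%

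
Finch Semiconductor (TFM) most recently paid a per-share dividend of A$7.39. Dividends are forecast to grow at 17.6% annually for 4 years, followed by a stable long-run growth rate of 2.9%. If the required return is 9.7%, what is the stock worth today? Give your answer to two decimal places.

Two-stage DDM. Project D₁…D_4 at 0.176, terminal growth 0.029, discount at r = 0.097.
D_1 = 8.6906
D_2 = 10.2202
D_3 = 12.0189
D_4 = 14.1343
Terminal value at t=4: TV = D_5/(r−g) = 14.5442/(0.097−0.029) = 213.8849
P₀ = 8.6906/(1+0.097)^1 + 10.2202/(1+0.097)^2 + 12.0189/(1+0.097)^3 + 14.1343/(1+0.097)^4 + 213.8849/(1+0.097)^4 = 182.9700

A$182.97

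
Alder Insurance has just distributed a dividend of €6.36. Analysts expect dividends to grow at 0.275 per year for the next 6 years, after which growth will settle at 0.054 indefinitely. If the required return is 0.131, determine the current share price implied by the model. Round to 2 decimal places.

€237.96

Two-stage DDM. Project D₁…D_6 at 0.275, terminal growth 0.054, discount at r = 0.131.
D_1 = 8.1090
D_2 = 10.3390
D_3 = 13.1822
D_4 = 16.8073
D_5 = 21.4293
D_6 = 27.3224
Terminal value at t=6: TV = D_7/(r−g) = 28.7978/(0.131−0.054) = 373.9970
P₀ = 8.1090/(1+0.131)^1 + 10.3390/(1+0.131)^2 + 13.1822/(1+0.131)^3 + 16.8073/(1+0.131)^4 + 21.4293/(1+0.131)^5 + 27.3224/(1+0.131)^6 + 373.9970/(1+0.131)^6 = 237.9563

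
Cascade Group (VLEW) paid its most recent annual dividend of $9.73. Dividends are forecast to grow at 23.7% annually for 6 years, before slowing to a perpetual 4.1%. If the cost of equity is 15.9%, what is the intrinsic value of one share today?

$200.66

Two-stage DDM. Project D₁…D_6 at 0.237, terminal growth 0.041, discount at r = 0.159.
D_1 = 12.0360
D_2 = 14.8885
D_3 = 18.4171
D_4 = 22.7820
D_5 = 28.1813
D_6 = 34.8603
Terminal value at t=6: TV = D_7/(r−g) = 36.2896/(0.159−0.041) = 307.5387
P₀ = 12.0360/(1+0.159)^1 + 14.8885/(1+0.159)^2 + 18.4171/(1+0.159)^3 + 22.7820/(1+0.159)^4 + 28.1813/(1+0.159)^5 + 34.8603/(1+0.159)^6 + 307.5387/(1+0.159)^6 = 200.6635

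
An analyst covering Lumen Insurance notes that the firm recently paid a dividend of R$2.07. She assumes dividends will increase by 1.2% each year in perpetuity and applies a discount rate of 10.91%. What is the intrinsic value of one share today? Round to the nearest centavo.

R$21.57

Gordon growth model: P₀ = D₁/(r − g). D₁ = 2.07 × (1 + 0.012) = 2.0948.
P₀ = 2.0948 / (0.1091 − 0.012) = 2.0948 / 0.0971 = 21.5740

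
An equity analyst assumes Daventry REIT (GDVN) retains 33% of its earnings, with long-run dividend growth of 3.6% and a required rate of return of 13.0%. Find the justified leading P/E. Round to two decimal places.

Payout ratio b = 1 − 0.33 = 0.67.
Justified leading P/E = b/(r−g) = 0.67/(0.13−0.036) = 7.1277

7.13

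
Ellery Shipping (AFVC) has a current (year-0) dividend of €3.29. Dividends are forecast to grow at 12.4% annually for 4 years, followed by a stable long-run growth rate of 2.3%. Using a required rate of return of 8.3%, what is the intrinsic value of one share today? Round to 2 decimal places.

€79.54

Two-stage DDM. Project D₁…D_4 at 0.124, terminal growth 0.023, discount at r = 0.083.
D_1 = 3.6980
D_2 = 4.1565
D_3 = 4.6719
D_4 = 5.2512
Terminal value at t=4: TV = D_5/(r−g) = 5.3720/(0.083−0.023) = 89.5335
P₀ = 3.6980/(1+0.083)^1 + 4.1565/(1+0.083)^2 + 4.6719/(1+0.083)^3 + 5.2512/(1+0.083)^4 + 89.5335/(1+0.083)^4 = 79.5372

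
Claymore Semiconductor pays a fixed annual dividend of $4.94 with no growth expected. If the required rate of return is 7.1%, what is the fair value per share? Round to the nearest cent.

Zero-growth DDM (perpetuity): P₀ = D/r = 4.94 / 0.071 = 69.5775

$69.58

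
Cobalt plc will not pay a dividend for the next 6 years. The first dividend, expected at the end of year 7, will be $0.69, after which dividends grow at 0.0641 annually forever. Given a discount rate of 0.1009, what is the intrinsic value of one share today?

$10.53

Deferred-dividend DDM. At t=6 the remaining stream is a growing perpetuity with first payment D_7 = 0.69.
V_6 = D_7/(r−g) = 0.69/(0.1009−0.0641) = 18.7500
P₀ = V_6/(1+r)^6 = 18.7500/(1+0.1009)^6 = 10.5321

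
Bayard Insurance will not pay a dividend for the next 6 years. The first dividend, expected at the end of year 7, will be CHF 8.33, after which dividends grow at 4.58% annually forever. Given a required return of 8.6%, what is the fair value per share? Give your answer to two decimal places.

CHF 126.31

Deferred-dividend DDM. At t=6 the remaining stream is a growing perpetuity with first payment D_7 = 8.33.
V_6 = D_7/(r−g) = 8.33/(0.086−0.0458) = 207.2139
P₀ = V_6/(1+r)^6 = 207.2139/(1+0.086)^6 = 126.3107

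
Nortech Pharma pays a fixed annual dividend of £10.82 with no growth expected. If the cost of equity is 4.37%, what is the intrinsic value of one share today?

£247.60

Zero-growth DDM (perpetuity): P₀ = D/r = 10.82 / 0.0437 = 247.5973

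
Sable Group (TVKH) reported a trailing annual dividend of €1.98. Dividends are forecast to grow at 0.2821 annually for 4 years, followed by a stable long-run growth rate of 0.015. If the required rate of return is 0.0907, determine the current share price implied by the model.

Two-stage DDM. Project D₁…D_4 at 0.2821, terminal growth 0.015, discount at r = 0.0907.
D_1 = 2.5386
D_2 = 3.2547
D_3 = 4.1728
D_4 = 5.3500
Terminal value at t=4: TV = D_5/(r−g) = 5.4302/(0.0907−0.015) = 71.7337
P₀ = 2.5386/(1+0.0907)^1 + 3.2547/(1+0.0907)^2 + 4.1728/(1+0.0907)^3 + 5.3500/(1+0.0907)^4 + 71.7337/(1+0.0907)^4 = 62.7473

€62.75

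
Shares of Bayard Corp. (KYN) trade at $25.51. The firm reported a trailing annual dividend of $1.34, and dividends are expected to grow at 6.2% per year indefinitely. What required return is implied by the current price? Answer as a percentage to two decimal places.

Rearranging the constant-growth DDM: r = D₁/P₀ + g.
D₁ = 1.34 × (1 + 0.062) = 1.4231.
r = 1.4231 / 25.51 + 0.062 = 0.05579 + 0.062 = 0.11779

11.78%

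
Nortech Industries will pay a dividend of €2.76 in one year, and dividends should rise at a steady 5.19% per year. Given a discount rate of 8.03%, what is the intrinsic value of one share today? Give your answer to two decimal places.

€97.18

Gordon growth model: P₀ = D₁/(r − g), with D₁ = 2.76 given directly.
P₀ = 2.7600 / (0.0803 − 0.0519) = 2.7600 / 0.0284 = 97.1831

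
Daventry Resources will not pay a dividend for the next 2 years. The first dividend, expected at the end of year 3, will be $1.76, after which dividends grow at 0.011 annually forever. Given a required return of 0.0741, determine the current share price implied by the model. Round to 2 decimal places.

$24.18

Deferred-dividend DDM. At t=2 the remaining stream is a growing perpetuity with first payment D_3 = 1.76.
V_2 = D_3/(r−g) = 1.76/(0.0741−0.011) = 27.8922
P₀ = V_2/(1+r)^2 = 27.8922/(1+0.0741)^2 = 24.1765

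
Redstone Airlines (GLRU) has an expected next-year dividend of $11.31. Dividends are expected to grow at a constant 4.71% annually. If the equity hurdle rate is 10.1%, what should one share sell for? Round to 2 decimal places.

Gordon growth model: P₀ = D₁/(r − g), with D₁ = 11.31 given directly.
P₀ = 11.3100 / (0.101 − 0.0471) = 11.3100 / 0.0539 = 209.8330

$209.83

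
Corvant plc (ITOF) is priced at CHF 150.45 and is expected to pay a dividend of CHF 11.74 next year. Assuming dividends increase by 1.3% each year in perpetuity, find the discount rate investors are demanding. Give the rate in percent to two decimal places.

9.10%

Rearranging the constant-growth DDM: r = D₁/P₀ + g.
r = 11.7400 / 150.45 + 0.013 = 0.07803 + 0.013 = 0.09103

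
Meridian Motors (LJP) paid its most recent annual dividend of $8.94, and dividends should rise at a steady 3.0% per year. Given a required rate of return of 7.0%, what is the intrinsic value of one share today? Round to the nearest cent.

$230.20

Gordon growth model: P₀ = D₁/(r − g). D₁ = 8.94 × (1 + 0.03) = 9.2082.
P₀ = 9.2082 / (0.07 − 0.03) = 9.2082 / 0.04 = 230.2050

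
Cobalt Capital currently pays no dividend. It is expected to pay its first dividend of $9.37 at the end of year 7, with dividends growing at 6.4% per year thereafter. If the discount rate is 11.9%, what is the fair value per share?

Deferred-dividend DDM. At t=6 the remaining stream is a growing perpetuity with first payment D_7 = 9.37.
V_6 = D_7/(r−g) = 9.37/(0.119−0.064) = 170.3636
P₀ = V_6/(1+r)^6 = 170.3636/(1+0.119)^6 = 86.7754

$86.78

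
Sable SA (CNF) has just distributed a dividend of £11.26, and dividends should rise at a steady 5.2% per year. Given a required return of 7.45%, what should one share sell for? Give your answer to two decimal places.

Gordon growth model: P₀ = D₁/(r − g). D₁ = 11.26 × (1 + 0.052) = 11.8455.
P₀ = 11.8455 / (0.0745 − 0.052) = 11.8455 / 0.0225 = 526.4676

£526.47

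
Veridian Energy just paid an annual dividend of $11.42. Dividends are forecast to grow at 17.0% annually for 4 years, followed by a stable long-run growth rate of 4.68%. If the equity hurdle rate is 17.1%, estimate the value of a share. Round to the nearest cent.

$141.51

Two-stage DDM. Project D₁…D_4 at 0.17, terminal growth 0.0468, discount at r = 0.171.
D_1 = 13.3614
D_2 = 15.6328
D_3 = 18.2904
D_4 = 21.3998
Terminal value at t=4: TV = D_5/(r−g) = 22.4013/(0.171−0.0468) = 180.3648
P₀ = 13.3614/(1+0.171)^1 + 15.6328/(1+0.171)^2 + 18.2904/(1+0.171)^3 + 21.3998/(1+0.171)^4 + 180.3648/(1+0.171)^4 = 141.5059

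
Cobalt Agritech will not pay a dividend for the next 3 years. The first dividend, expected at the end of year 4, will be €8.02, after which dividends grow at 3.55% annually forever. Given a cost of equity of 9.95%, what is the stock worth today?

Deferred-dividend DDM. At t=3 the remaining stream is a growing perpetuity with first payment D_4 = 8.02.
V_3 = D_4/(r−g) = 8.02/(0.0995−0.0355) = 125.3125
P₀ = V_3/(1+r)^3 = 125.3125/(1+0.0995)^3 = 94.2776

€94.28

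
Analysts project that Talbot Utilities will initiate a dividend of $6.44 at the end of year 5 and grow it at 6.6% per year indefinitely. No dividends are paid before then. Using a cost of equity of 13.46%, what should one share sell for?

Deferred-dividend DDM. At t=4 the remaining stream is a growing perpetuity with first payment D_5 = 6.44.
V_4 = D_5/(r−g) = 6.44/(0.1346−0.066) = 93.8776
P₀ = V_4/(1+r)^4 = 93.8776/(1+0.1346)^4 = 56.6488

$56.65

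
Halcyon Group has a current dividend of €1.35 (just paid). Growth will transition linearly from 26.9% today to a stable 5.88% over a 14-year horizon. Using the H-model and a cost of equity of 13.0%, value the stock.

€47.97

H-model: P₀ = D₀[(1+g_L) + H(g_S−g_L)]/(r−g_L), with H = 14/2 = 7.
P₀ = 1.35 × [(1+0.0588) + 7×(0.269−0.0588)] / (0.13−0.0588)
   = 1.35 × 2.5302 / 0.0712 = 47.9743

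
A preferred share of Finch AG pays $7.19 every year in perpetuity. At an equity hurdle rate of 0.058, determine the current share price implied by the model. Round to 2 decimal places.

$123.97

Zero-growth DDM (perpetuity): P₀ = D/r = 7.19 / 0.058 = 123.9655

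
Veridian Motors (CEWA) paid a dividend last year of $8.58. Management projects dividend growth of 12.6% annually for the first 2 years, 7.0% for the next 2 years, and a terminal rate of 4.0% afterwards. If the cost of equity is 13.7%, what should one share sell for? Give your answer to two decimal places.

$112.18

Three-stage DDM. Project D₁…D_4; terminal Gordon value at t=4 with g = 0.04; discount at r = 0.137.
D_1 = 9.6611
D_2 = 10.8784
D_3 = 11.6399
D_4 = 12.4547
TV_4 = 12.9528/(0.137−0.04) = 133.5344
P₀ = Σ Dₜ/(1+r)ᵗ + TV_4/(1+r)^4 = 112.1838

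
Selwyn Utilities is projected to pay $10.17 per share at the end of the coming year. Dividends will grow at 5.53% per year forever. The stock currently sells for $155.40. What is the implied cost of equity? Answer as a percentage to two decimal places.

12.07%

Rearranging the constant-growth DDM: r = D₁/P₀ + g.
r = 10.1700 / 155.40 + 0.0553 = 0.06544 + 0.0553 = 0.12074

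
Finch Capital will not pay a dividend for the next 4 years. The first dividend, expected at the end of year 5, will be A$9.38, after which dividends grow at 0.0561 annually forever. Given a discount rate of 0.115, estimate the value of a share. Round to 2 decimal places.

Deferred-dividend DDM. At t=4 the remaining stream is a growing perpetuity with first payment D_5 = 9.38.
V_4 = D_5/(r−g) = 9.38/(0.115−0.0561) = 159.2530
P₀ = V_4/(1+r)^4 = 159.2530/(1+0.115)^4 = 103.0358

A$103.04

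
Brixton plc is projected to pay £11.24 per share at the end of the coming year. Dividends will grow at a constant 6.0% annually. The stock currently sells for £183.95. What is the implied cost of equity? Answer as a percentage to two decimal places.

Rearranging the constant-growth DDM: r = D₁/P₀ + g.
r = 11.2400 / 183.95 + 0.06 = 0.06110 + 0.06 = 0.12110

12.11%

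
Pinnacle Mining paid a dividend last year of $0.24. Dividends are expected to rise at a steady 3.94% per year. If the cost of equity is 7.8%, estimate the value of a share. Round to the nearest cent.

$6.46

Gordon growth model: P₀ = D₁/(r − g). D₁ = 0.24 × (1 + 0.0394) = 0.2495.
P₀ = 0.2495 / (0.078 − 0.0394) = 0.2495 / 0.0386 = 6.4626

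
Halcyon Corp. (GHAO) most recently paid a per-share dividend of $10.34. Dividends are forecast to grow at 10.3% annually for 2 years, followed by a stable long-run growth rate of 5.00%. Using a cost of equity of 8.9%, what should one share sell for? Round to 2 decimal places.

$306.67

Two-stage DDM. Project D₁…D_2 at 0.103, terminal growth 0.05, discount at r = 0.089.
D_1 = 11.4050
D_2 = 12.5797
Terminal value at t=2: TV = D_3/(r−g) = 13.2087/(0.089−0.05) = 338.6852
P₀ = 11.4050/(1+0.089)^1 + 12.5797/(1+0.089)^2 + 338.6852/(1+0.089)^2 = 306.6689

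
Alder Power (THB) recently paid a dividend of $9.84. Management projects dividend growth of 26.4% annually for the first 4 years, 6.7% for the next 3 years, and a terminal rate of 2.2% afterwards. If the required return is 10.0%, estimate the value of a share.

Three-stage DDM. Project D₁…D_7; terminal Gordon value at t=7 with g = 0.022; discount at r = 0.1.
D_1 = 12.4378
D_2 = 15.7213
D_3 = 19.8718
D_4 = 25.1179
D_5 = 26.8008
D_6 = 28.5965
D_7 = 30.5124
TV_7 = 31.1837/(0.1−0.022) = 399.7909
P₀ = Σ Dₜ/(1+r)ᵗ + TV_7/(1+r)^7 = 309.9825

$309.98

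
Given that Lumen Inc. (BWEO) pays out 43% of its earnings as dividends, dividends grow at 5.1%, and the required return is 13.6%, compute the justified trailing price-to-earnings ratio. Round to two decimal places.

5.32

Justified trailing P/E = b(1+g)/(r−g) = 0.43×(1+0.051)/(0.136−0.051) = 5.3168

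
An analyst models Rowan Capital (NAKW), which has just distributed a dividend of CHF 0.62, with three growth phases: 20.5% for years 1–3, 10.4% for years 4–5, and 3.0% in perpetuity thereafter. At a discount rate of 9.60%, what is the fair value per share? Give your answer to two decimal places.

CHF 16.97

Three-stage DDM. Project D₁…D_5; terminal Gordon value at t=5 with g = 0.03; discount at r = 0.096.
D_1 = 0.7471
D_2 = 0.9003
D_3 = 1.0848
D_4 = 1.1976
D_5 = 1.3222
TV_5 = 1.3618/(0.096−0.03) = 20.6340
P₀ = Σ Dₜ/(1+r)ᵗ + TV_5/(1+r)^5 = 16.9688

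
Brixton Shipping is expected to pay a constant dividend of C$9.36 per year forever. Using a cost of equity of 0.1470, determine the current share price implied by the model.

C$63.67

Zero-growth DDM (perpetuity): P₀ = D/r = 9.36 / 0.147 = 63.6735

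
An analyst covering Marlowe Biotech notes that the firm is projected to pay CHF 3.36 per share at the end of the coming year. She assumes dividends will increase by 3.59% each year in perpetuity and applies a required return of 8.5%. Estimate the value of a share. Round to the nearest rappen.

Gordon growth model: P₀ = D₁/(r − g), with D₁ = 3.36 given directly.
P₀ = 3.3600 / (0.085 − 0.0359) = 3.3600 / 0.0491 = 68.4318

CHF 68.43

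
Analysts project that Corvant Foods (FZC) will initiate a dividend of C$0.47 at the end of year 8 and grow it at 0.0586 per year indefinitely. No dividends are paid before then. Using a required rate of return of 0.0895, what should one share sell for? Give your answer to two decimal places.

Deferred-dividend DDM. At t=7 the remaining stream is a growing perpetuity with first payment D_8 = 0.47.
V_7 = D_8/(r−g) = 0.47/(0.0895−0.0586) = 15.2104
P₀ = V_7/(1+r)^7 = 15.2104/(1+0.0895)^7 = 8.3474

C$8.35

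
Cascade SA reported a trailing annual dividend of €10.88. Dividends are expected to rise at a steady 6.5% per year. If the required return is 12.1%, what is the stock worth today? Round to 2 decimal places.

€206.91

Gordon growth model: P₀ = D₁/(r − g). D₁ = 10.88 × (1 + 0.065) = 11.5872.
P₀ = 11.5872 / (0.121 − 0.065) = 11.5872 / 0.056 = 206.9143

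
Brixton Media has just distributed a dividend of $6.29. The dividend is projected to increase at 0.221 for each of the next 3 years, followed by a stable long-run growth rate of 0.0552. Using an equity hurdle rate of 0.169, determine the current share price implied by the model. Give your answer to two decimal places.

Two-stage DDM. Project D₁…D_3 at 0.221, terminal growth 0.0552, discount at r = 0.169.
D_1 = 7.6801
D_2 = 9.3774
D_3 = 11.4498
Terminal value at t=3: TV = D_4/(r−g) = 12.0818/(0.169−0.0552) = 106.1671
P₀ = 7.6801/(1+0.169)^1 + 9.3774/(1+0.169)^2 + 11.4498/(1+0.169)^3 + 106.1671/(1+0.169)^3 = 87.0570

$87.06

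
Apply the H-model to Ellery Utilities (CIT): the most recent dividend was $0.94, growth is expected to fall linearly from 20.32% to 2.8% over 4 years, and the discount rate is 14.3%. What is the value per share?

$11.27

H-model: P₀ = D₀[(1+g_L) + H(g_S−g_L)]/(r−g_L), with H = 4/2 = 2.
P₀ = 0.94 × [(1+0.028) + 2×(0.2032−0.028)] / (0.143−0.028)
   = 0.94 × 1.3784 / 0.115 = 11.2669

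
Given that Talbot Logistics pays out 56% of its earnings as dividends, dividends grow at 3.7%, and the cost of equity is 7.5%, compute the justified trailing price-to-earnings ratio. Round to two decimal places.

15.28

Justified trailing P/E = b(1+g)/(r−g) = 0.56×(1+0.037)/(0.075−0.037) = 15.2821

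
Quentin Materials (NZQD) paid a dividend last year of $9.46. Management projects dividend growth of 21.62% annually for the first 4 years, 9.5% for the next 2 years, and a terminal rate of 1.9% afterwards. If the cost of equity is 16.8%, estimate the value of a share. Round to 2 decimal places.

Three-stage DDM. Project D₁…D_6; terminal Gordon value at t=6 with g = 0.019; discount at r = 0.168.
D_1 = 11.5053
D_2 = 13.9927
D_3 = 17.0179
D_4 = 20.6972
D_5 = 22.6634
D_6 = 24.8164
TV_6 = 25.2879/(0.168−0.019) = 169.7178
P₀ = Σ Dₜ/(1+r)ᵗ + TV_6/(1+r)^6 = 128.9536

$128.95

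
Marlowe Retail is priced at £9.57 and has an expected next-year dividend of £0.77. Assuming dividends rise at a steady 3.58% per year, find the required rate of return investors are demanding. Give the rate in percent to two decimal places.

Rearranging the constant-growth DDM: r = D₁/P₀ + g.
r = 0.7700 / 9.57 + 0.0358 = 0.08046 + 0.0358 = 0.11626

11.63%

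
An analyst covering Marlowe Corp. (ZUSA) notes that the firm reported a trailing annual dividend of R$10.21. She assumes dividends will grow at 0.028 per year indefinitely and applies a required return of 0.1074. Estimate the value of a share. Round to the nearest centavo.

R$132.19

Gordon growth model: P₀ = D₁/(r − g). D₁ = 10.21 × (1 + 0.028) = 10.4959.
P₀ = 10.4959 / (0.1074 − 0.028) = 10.4959 / 0.0794 = 132.1899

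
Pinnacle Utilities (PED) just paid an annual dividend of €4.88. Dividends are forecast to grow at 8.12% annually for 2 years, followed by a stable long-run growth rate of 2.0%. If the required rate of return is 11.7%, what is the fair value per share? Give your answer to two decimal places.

Two-stage DDM. Project D₁…D_2 at 0.0812, terminal growth 0.02, discount at r = 0.117.
D_1 = 5.2763
D_2 = 5.7047
Terminal value at t=2: TV = D_3/(r−g) = 5.8188/(0.117−0.02) = 59.9874
P₀ = 5.2763/(1+0.117)^1 + 5.7047/(1+0.117)^2 + 59.9874/(1+0.117)^2 = 57.3746

€57.37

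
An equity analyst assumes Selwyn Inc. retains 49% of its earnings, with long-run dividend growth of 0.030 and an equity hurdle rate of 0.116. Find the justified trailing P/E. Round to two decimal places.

Payout ratio b = 1 − 0.49 = 0.51.
Justified trailing P/E = b(1+g)/(r−g) = 0.51×(1+0.03)/(0.116−0.03) = 6.1081

6.11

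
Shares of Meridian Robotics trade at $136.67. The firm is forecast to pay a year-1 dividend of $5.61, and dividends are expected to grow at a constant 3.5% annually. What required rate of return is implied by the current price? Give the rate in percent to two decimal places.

7.60%

Rearranging the constant-growth DDM: r = D₁/P₀ + g.
r = 5.6100 / 136.67 + 0.035 = 0.04105 + 0.035 = 0.07605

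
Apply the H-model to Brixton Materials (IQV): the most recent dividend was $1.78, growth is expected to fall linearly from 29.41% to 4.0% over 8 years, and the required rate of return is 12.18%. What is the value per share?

H-model: P₀ = D₀[(1+g_L) + H(g_S−g_L)]/(r−g_L), with H = 8/2 = 4.
P₀ = 1.78 × [(1+0.04) + 4×(0.2941−0.04)] / (0.1218−0.04)
   = 1.78 × 2.0564 / 0.0818 = 44.7481

$44.75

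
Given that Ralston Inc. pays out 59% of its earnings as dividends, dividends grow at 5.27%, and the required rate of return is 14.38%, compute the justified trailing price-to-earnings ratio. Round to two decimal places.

Justified trailing P/E = b(1+g)/(r−g) = 0.59×(1+0.0527)/(0.1438−0.0527) = 6.8177

6.82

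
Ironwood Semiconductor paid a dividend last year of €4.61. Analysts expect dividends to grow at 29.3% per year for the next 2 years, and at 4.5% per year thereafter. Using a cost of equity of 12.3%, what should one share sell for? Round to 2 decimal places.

Two-stage DDM. Project D₁…D_2 at 0.293, terminal growth 0.045, discount at r = 0.123.
D_1 = 5.9607
D_2 = 7.7072
Terminal value at t=2: TV = D_3/(r−g) = 8.0540/(0.123−0.045) = 103.2570
P₀ = 5.9607/(1+0.123)^1 + 7.7072/(1+0.123)^2 + 103.2570/(1+0.123)^2 = 93.2959

€93.30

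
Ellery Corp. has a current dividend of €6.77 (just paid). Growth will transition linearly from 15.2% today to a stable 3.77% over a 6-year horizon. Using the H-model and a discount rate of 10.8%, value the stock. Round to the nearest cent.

H-model: P₀ = D₀[(1+g_L) + H(g_S−g_L)]/(r−g_L), with H = 6/2 = 3.
P₀ = 6.77 × [(1+0.0377) + 3×(0.152−0.0377)] / (0.108−0.0377)
   = 6.77 × 1.3806 / 0.0703 = 132.9539

€132.95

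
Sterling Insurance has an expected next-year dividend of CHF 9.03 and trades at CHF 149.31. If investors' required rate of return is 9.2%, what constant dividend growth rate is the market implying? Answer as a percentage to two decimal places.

3.15%

From P₀ = D₁/(r − g), the implied growth is g = r − D₁/P₀.
g = 0.092 − 9.03/149.31 = 0.092 − 0.06048 = 0.03152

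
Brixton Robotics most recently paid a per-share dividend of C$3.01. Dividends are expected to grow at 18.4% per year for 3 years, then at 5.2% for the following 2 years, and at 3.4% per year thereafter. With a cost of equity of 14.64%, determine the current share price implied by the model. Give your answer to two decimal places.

C$41.16

Three-stage DDM. Project D₁…D_5; terminal Gordon value at t=5 with g = 0.034; discount at r = 0.1464.
D_1 = 3.5638
D_2 = 4.2196
D_3 = 4.9960
D_4 = 5.2558
D_5 = 5.5291
TV_5 = 5.7171/(0.1464−0.034) = 50.8636
P₀ = Σ Dₜ/(1+r)ᵗ + TV_5/(1+r)^5 = 41.1585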